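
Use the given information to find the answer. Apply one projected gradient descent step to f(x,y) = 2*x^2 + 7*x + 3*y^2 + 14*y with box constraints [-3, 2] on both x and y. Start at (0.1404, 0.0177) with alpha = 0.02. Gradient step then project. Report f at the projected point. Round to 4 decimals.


Step 1: Compute gradient at (0.1404, 0.0177).
grad_x = 2*2*0.1404 + 7 = 7.5616
grad_y = 2*3*0.0177 + 14 = 14.1062
Step 2: Gradient step.
x_raw = 0.1404 - 0.02*7.5616 = -0.0108
y_raw = 0.0177 - 0.02*14.1062 = -0.2644
Step 3: Project onto [-3, 2].
x_proj = clip(-0.0108) = -0.0108
y_proj = clip(-0.2644) = -0.2644
Step 4: Evaluate f.
f(-0.0108, -0.2644) = -3.5678


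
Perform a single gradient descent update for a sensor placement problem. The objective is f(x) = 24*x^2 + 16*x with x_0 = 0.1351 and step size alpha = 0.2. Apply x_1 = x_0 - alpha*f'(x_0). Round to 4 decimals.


We compute the gradient at x_0 and apply the update.
f'(x) = 48*x + 16
f'(0.1351) = 48*0.1351 + 16 = 22.4848
x_1 = 0.1351 - 0.2*22.4848 = -4.3619


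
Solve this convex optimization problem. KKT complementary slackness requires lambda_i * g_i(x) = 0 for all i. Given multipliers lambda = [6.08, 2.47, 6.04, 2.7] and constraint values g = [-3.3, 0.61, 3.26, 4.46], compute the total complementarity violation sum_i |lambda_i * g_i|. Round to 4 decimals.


KKT complementary slackness check:
lambda_1 * g_1 = 6.08 * -3.3 = -20.064
lambda_2 * g_2 = 2.47 * 0.61 = 1.5067
lambda_3 * g_3 = 6.04 * 3.26 = 19.6904
lambda_4 * g_4 = 2.7 * 4.46 = 12.042
Total violation = 20.064 + 1.5067 + 19.6904 + 12.042 = 53.3031


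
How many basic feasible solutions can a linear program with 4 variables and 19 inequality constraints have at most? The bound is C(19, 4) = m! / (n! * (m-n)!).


Each vertex corresponds to some choice of n active constraints out of m, so the number of vertices is at most C(m, n) = m! / (n!(m-n)!).
m = 19, n = 4
Numerator: 19 * 18 * 17 * 16
Denominator: 4! = 24
C(19, 4) = 3876


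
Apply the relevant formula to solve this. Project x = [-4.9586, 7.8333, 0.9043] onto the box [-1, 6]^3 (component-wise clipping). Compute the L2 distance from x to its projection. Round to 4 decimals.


Project each component onto [-1, 6].
clip(-4.9586) = -1.0, clip(7.8333) = 6.0, clip(0.9043) = 0.9043
Projection = [-1.0, 6.0, 0.9043]
Squared diffs: [15.6705, 3.361, 0.0]
Distance = sqrt(19.0315) = 4.3625


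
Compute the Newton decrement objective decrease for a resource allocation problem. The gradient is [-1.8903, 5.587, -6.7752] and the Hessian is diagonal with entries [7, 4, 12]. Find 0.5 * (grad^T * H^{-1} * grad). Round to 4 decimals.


Step 1: H is diagonal, so H^(-1) * g = [-0.27, 1.3968, -0.5646].
Step 2: g^T H^(-1) g = sum_i g_i^2 / H_ii
  = (-1.8903)^2/7 + (5.587)^2/4 + (-6.7752)^2/12
  = 0.5105 + 7.8036 + 3.8253 = 12.1394
Step 3: Objective decrease = 0.5 * g^T H^(-1) g = 6.0697


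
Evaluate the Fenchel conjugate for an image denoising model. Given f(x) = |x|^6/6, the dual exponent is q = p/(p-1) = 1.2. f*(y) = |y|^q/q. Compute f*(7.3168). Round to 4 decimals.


The conjugate exponent q satisfies 1/p + 1/q = 1.
p = 6, so q = 6/(6 - 1) = 1.2
|y|^q = 7.3168^1.2 = 10.894
f*(7.3168) = 10.894 / 1.2 = 9.0783


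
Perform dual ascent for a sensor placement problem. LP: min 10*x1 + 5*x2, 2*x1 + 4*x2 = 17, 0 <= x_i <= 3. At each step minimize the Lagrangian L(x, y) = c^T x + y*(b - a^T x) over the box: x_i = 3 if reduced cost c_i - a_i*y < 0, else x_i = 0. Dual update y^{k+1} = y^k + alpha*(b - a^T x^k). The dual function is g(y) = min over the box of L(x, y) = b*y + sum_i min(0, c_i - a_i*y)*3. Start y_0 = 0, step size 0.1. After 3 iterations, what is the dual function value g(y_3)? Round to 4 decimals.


Dual ascent for LP: min 10*x1 + 5*x2, 2*x1 + 4*x2 = 17, 0 <= x_i <= 3
Step 1: y^k = 0.0, reduced costs: (10.0, 5.0)
  x^k = (0.0, 0.0), subgradient = b - a^T x = 17.0
  y^{k+1} = 0.0 + 0.1*17.0 = 1.7
Step 2: y^k = 1.7, reduced costs: (6.6, -1.8)
  x^k = (0.0, 3.0), subgradient = b - a^T x = 5.0
  y^{k+1} = 1.7 + 0.1*5.0 = 2.2
Step 3: y^k = 2.2, reduced costs: (5.6, -3.8)
  x^k = (0.0, 3.0), subgradient = b - a^T x = 5.0
  y^{k+1} = 2.2 + 0.1*5.0 = 2.7
Dual objective at y_3 = 2.7: reduced costs (4.6, -5.8), box minimizer x = (0.0, 3.0)
g(y_3) = b*y + (c1 - a1*y)*x1 + (c2 - a2*y)*x2 = 17*2.7 + 4.6*0.0 + (-5.8)*3.0 = 45.9 + 0.0 - 17.4 = 28.5


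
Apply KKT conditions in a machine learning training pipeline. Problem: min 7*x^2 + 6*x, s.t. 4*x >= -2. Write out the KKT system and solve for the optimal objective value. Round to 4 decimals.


Step 1: Try lambda = 0 (constraint inactive).
Stationarity: 2*7*x + 6 = 0
x* = -6/(2*7) = -3/7 = -0.4286 (rounded; the exact value -3/7 is used below)
Check constraint: 4*-0.4286 = -1.7144 >= -2 -- satisfied.
Step 2: Compute optimal value.
f(x*) = 7*(-3/7)^2 + 6*(-3/7) = -1.2857


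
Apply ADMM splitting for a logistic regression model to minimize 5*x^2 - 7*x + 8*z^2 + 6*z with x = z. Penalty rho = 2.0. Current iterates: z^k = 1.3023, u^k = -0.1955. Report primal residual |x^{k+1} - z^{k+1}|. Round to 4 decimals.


ADMM iteration with rho = 2.0, z^k = 1.3023, u^k = -0.1955
Step 1: x-update.
Minimize 5*x^2 - 7*x + (2.0/2)*(x - 1.3023 - 0.1955)^2
FOC: (2*5 + 2.0)*x = 7 + 2.0*(1.3023 + 0.1955)
x^{k+1} = 0.833
Step 2: z-update.
Minimize 8*z^2 + 6*z + (2.0/2)*(0.833 - z - 0.1955)^2
FOC: (2*8 + 2.0)*z = -6 + 2.0*(0.833 - 0.1955)
z^{k+1} = -0.2625
Step 3: u-update.
u^{k+1} = -0.1955 + 0.833 + 0.2625 = 0.9
Step 4: Primal residual = |0.833 + 0.2625| = 1.0955


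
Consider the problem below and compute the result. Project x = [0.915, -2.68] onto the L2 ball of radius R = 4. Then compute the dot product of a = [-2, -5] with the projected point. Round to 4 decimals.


Step 1: Compute ||x|| (intermediates to 6 decimals).
||x|| = sqrt(0.915^2 + (-2.68)^2) = 2.831894
Step 2: Project.
Since ||x|| <= R, proj = x (no scaling needed).
proj(x) = [0.915, -2.68]
Step 3: Dot product.
a^T * proj(x) = -2*0.915 - 5*(-2.68) = 11.57


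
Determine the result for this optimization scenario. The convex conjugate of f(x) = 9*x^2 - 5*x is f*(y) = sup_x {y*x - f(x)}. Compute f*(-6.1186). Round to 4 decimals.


f*(y) = sup_x {y*x - a*x^2 - b*x} = sup_x {(y-b)*x - a*x^2}
FOC: (y - b) - 2a*x = 0 => x* = (y - b)/(2a)
x* = (-6.1186 + 5)/(2*9) = -0.0621
f*(-6.1186) = (y-b)^2/(4a) = (-6.1186 + 5)^2/(4*9)
= 1.2513/36 = 0.0348


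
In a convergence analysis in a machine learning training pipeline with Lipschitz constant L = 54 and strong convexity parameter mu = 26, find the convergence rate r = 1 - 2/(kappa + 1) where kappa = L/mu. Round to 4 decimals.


Step 1: Compute the condition number.
kappa = L/mu = 54/26 = 2.0769
Step 2: Compute the convergence rate.
r = 1 - 2/(kappa + 1) = 1 - 2*mu/(L + mu) = (L - mu)/(L + mu) = 28/80 = 0.35


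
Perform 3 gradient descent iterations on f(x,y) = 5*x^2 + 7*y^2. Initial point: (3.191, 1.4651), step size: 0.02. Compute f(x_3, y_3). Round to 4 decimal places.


Gradient descent on f(x,y) = 5*x^2 + 7*y^2.
Starting point: (3.191, 1.4651), alpha = 0.02
Step 1: grad_x = 2*5*3.191 = 31.91, grad_y = 2*7*1.4651 = 20.5114
  x_1 = 3.191 - 0.02*31.91 = 2.5528
  y_1 = 1.4651 - 0.02*20.5114 = 1.0549
Step 2: grad_x = 2*5*2.5528 = 25.528, grad_y = 2*7*1.0549 = 14.7682
  x_2 = 2.5528 - 0.02*25.528 = 2.0422
  y_2 = 1.0549 - 0.02*14.7682 = 0.7595
Step 3: grad_x = 2*5*2.0422 = 20.4224, grad_y = 2*7*0.7595 = 10.6331
  x_3 = 2.0422 - 0.02*20.4224 = 1.6338
  y_3 = 0.7595 - 0.02*10.6331 = 0.5468
f(1.6338, 0.5468) = 5*1.6338^2 + 7*0.5468^2 = 15.4397


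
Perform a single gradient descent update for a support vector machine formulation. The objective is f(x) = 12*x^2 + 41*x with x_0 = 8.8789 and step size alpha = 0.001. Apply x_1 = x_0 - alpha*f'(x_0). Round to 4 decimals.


We compute the gradient at x_0 and apply the update.
f'(x) = 24*x + 41
f'(8.8789) = 24*8.8789 + 41 = 254.0936
x_1 = 8.8789 - 0.001*254.0936 = 8.6248


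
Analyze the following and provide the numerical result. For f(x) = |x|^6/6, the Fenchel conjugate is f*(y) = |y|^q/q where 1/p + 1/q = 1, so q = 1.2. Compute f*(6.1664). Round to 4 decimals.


The conjugate exponent q satisfies 1/p + 1/q = 1.
p = 6, so q = 6/(6 - 1) = 1.2
|y|^q = 6.1664^1.2 = 8.8723
f*(6.1664) = 8.8723 / 1.2 = 7.3936


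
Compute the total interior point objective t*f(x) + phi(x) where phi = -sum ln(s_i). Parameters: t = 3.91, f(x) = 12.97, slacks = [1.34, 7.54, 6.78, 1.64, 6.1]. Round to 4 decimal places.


Step 1: Compute log-barrier.
ln values: [0.2927, 2.0202, 1.914, 0.4947, 1.8083]
phi = -(0.2927 + 2.0202 + 1.914 + 0.4947 + 1.8083) = -6.5299
Step 2: Compute augmented objective.
t*f(x) = 3.91*12.97 = 50.7127
Total = 50.7127 - 6.5299 = 44.1828


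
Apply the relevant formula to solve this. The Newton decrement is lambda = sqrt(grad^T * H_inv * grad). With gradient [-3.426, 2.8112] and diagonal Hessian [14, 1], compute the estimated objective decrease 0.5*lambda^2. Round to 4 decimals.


Step 1: H is diagonal, so H^(-1) * g = [-0.2447, 2.8112].
Step 2: g^T H^(-1) g = sum_i g_i^2 / H_ii
  = (-3.426)^2/14 + (2.8112)^2/1
  = 0.8384 + 7.9028 = 8.7412
Step 3: Objective decrease = 0.5 * g^T H^(-1) g = 4.3706


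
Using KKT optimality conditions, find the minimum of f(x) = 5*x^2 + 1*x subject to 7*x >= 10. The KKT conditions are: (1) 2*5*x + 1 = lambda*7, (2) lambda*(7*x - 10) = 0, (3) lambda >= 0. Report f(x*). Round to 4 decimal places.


Step 1: Try lambda = 0 (constraint inactive).
x_unc = -1/(2*5) = -0.1
Check: 7*-0.1 = -0.7 < 10 -- violated!
Step 2: Constraint must be active: 7*x = 10
x* = 10/7 = 1.4286 (rounded; the exact value 10/7 is used below)
lambda = (2*5*(10/7) + 1)/7 = 2.1837
Step 3: Compute optimal value.
f(x*) = 5*(10/7)^2 + 1*(10/7) = 11.6327


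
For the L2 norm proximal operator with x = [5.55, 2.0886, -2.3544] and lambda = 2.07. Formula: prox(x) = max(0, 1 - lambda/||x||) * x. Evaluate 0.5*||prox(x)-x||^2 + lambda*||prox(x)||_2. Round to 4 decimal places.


Step 1: Compute ||x||.
||x|| = 6.3803
Step 2: Compute scaling factor.
scale = max(0, 1 - 2.07/6.3803) = 0.6756
Step 3: prox(x) = [3.7494, 1.411, -1.5905]
||prox(x)|| = 4.3103
Step 4: Proximal objective.
0.5*||prox-x||^2 = 2.1425
lambda*||prox|| = 8.9223
Total = 11.0647


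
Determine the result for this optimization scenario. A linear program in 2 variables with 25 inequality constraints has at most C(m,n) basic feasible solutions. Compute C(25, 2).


Each vertex corresponds to some choice of n active constraints out of m, so the number of vertices is at most C(m, n) = m! / (n!(m-n)!).
m = 25, n = 2
Numerator: 25 * 24
Denominator: 2! = 2
C(25, 2) = 300


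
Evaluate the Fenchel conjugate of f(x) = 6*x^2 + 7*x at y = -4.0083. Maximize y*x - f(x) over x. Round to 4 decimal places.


f*(y) = sup_x {y*x - a*x^2 - b*x} = sup_x {(y-b)*x - a*x^2}
FOC: (y - b) - 2a*x = 0 => x* = (y - b)/(2a)
x* = (-4.0083 - 7)/(2*6) = -0.9174
f*(-4.0083) = (y-b)^2/(4a) = (-4.0083 - 7)^2/(4*6)
= 121.1827/24 = 5.0493


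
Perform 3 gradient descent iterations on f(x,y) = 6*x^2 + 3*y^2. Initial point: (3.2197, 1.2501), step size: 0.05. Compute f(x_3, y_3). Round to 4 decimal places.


Gradient descent on f(x,y) = 6*x^2 + 3*y^2.
Starting point: (3.2197, 1.2501), alpha = 0.05
Step 1: grad_x = 2*6*3.2197 = 38.6364, grad_y = 2*3*1.2501 = 7.5006
  x_1 = 3.2197 - 0.05*38.6364 = 1.2879
  y_1 = 1.2501 - 0.05*7.5006 = 0.8751
Step 2: grad_x = 2*6*1.2879 = 15.4546, grad_y = 2*3*0.8751 = 5.2504
  x_2 = 1.2879 - 0.05*15.4546 = 0.5152
  y_2 = 0.8751 - 0.05*5.2504 = 0.6125
Step 3: grad_x = 2*6*0.5152 = 6.1818, grad_y = 2*3*0.6125 = 3.6753
  x_3 = 0.5152 - 0.05*6.1818 = 0.2061
  y_3 = 0.6125 - 0.05*3.6753 = 0.4288
f(0.2061, 0.4288) = 6*0.2061^2 + 3*0.4288^2 = 0.8063


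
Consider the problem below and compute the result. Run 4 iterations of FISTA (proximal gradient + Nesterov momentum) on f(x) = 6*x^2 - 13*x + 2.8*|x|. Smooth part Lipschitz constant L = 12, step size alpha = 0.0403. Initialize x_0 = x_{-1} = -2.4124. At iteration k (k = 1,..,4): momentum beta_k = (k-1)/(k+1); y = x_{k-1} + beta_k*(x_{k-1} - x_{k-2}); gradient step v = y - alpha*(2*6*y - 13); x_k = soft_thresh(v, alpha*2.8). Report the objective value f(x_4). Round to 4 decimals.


FISTA on f(x) = 6*x^2 - 13*x + 2.8*|x|
L = 12, alpha = 0.0403
Iteration 1: beta = 0.0, y = -2.4124 + 0.0*(-2.4124 + 2.4124) = -2.4124
  grad(y) = -41.9488, v = y - alpha*grad = -0.7219
  prox(v) = soft_thresh(-0.7219, 0.1128) = -0.609
Iteration 2: beta = 0.3333, y = -0.609 + 0.3333*(-0.609 + 2.4124) = -0.0079
  grad(y) = -13.0948, v = y - alpha*grad = 0.5198
  prox(v) = soft_thresh(0.5198, 0.1128) = 0.407
Iteration 3: beta = 0.5, y = 0.407 + 0.5*(0.407 + 0.609) = 0.915
  grad(y) = -2.0202, v = y - alpha*grad = 0.9964
  prox(v) = soft_thresh(0.9964, 0.1128) = 0.8836
Iteration 4: beta = 0.6, y = 0.8836 + 0.6*(0.8836 - 0.407) = 1.1695
  grad(y) = 1.034, v = y - alpha*grad = 1.1278
  prox(v) = soft_thresh(1.1278, 0.1128) = 1.015
f(x_4) = 6*1.015^2 - 13*1.015 + 2.8*|1.015| = -4.1717


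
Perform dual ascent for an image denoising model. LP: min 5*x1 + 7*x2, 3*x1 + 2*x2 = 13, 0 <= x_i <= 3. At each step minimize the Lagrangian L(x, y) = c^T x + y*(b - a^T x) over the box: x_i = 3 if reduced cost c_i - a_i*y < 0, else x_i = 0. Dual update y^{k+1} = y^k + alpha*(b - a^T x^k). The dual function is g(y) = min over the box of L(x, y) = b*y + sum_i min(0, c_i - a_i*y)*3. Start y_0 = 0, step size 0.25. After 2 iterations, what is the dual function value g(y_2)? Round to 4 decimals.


Dual ascent for LP: min 5*x1 + 7*x2, 3*x1 + 2*x2 = 13, 0 <= x_i <= 3
Step 1: y^k = 0.0, reduced costs: (5.0, 7.0)
  x^k = (0.0, 0.0), subgradient = b - a^T x = 13.0
  y^{k+1} = 0.0 + 0.25*13.0 = 3.25
Step 2: y^k = 3.25, reduced costs: (-4.75, 0.5)
  x^k = (3.0, 0.0), subgradient = b - a^T x = 4.0
  y^{k+1} = 3.25 + 0.25*4.0 = 4.25
Dual objective at y_2 = 4.25: reduced costs (-7.75, -1.5), box minimizer x = (3.0, 3.0)
g(y_2) = b*y + (c1 - a1*y)*x1 + (c2 - a2*y)*x2 = 13*4.25 + (-7.75)*3.0 + (-1.5)*3.0 = 55.25 - 23.25 - 4.5 = 27.5


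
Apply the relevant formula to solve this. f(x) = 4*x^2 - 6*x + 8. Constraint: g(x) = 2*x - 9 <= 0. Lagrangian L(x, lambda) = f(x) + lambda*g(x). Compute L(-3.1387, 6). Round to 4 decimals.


Step 1: Evaluate f(x).
f(-3.1387) = 4*(-3.1387)^2 - 6*(-3.1387) + 8 = 66.238
Step 2: Evaluate g(x).
g(-3.1387) = 2*-3.1387 - 9 = -15.2774
Step 3: Compute Lagrangian.
L = 66.238 + 6*-15.2774 = -25.4264


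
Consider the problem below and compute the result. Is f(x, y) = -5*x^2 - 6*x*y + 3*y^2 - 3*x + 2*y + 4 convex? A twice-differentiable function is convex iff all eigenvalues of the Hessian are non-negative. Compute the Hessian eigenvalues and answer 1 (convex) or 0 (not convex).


The Hessian of f(x,y) = -5*x^2 - 6*x*y + 3*y^2 - 3*x + 2*y + 4 is:
H = [[-10, -6], [-6, 6]]
Trace = -10 + 6 = -4
Determinant = -10*6 - (-6)^2 = -96
Discriminant = (-4)^2 - 4*-96 = 400.0
Eigenvalues: lambda_1 = -12.0, lambda_2 = 8.0
The function is not convex.

0


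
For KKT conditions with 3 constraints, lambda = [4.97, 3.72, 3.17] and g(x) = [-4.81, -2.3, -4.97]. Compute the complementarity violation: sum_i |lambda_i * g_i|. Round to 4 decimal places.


KKT complementary slackness check:
lambda_1 * g_1 = 4.97 * -4.81 = -23.9057
lambda_2 * g_2 = 3.72 * -2.3 = -8.556
lambda_3 * g_3 = 3.17 * -4.97 = -15.7549
Total violation = 23.9057 + 8.556 + 15.7549 = 48.2166


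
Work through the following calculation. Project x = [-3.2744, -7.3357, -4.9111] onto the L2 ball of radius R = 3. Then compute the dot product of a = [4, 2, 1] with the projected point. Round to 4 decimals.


Step 1: Compute ||x|| (intermediates to 6 decimals).
||x|| = sqrt((-3.2744)^2 + (-7.3357)^2 + (-4.9111)^2) = 9.415577
Step 2: Project.
Since ||x|| > R, scale = R/||x|| = 3/9.415577 = 0.318621, proj(x) = scale * x
proj(x) = [-1.043293, -2.337308, -1.56478]
Step 3: Dot product.
a^T * proj(x) = 4*(-1.043293) + 2*(-2.337308) + 1*(-1.56478) = -10.4126


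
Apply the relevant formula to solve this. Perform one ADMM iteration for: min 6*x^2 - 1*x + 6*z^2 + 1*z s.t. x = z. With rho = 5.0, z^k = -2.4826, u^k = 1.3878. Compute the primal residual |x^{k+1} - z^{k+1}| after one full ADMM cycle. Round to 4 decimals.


ADMM iteration with rho = 5.0, z^k = -2.4826, u^k = 1.3878
Step 1: x-update.
Minimize 6*x^2 - 1*x + (5.0/2)*(x + 2.4826 + 1.3878)^2
FOC: (2*6 + 5.0)*x = 1 + 5.0*(-2.4826 - 1.3878)
x^{k+1} = -1.0795
Step 2: z-update.
Minimize 6*z^2 + 1*z + (5.0/2)*(-1.0795 - z + 1.3878)^2
FOC: (2*6 + 5.0)*z = -1 + 5.0*(-1.0795 + 1.3878)
z^{k+1} = 0.0318
Step 3: u-update.
u^{k+1} = 1.3878 - 1.0795 - 0.0318 = 0.2764
Step 4: Primal residual = |-1.0795 - 0.0318| = 1.1114


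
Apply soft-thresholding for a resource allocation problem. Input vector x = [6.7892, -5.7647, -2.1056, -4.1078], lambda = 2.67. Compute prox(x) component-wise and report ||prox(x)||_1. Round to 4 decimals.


Soft-thresholding with lambda = 2.67:
prox(6.7892) = sign(6.7892)*max(|6.7892| - 2.67, 0) = 4.1192
prox(-5.7647) = sign(-5.7647)*max(|-5.7647| - 2.67, 0) = -3.0947
prox(-2.1056) = sign(-2.1056)*max(|-2.1056| - 2.67, 0) = 0.0
prox(-4.1078) = sign(-4.1078)*max(|-4.1078| - 2.67, 0) = -1.4378
prox(x) = [4.1192, -3.0947, 0.0, -1.4378]
||prox(x)||_1 = 4.1192 + 3.0947 + 0.0 + 1.4378 = 8.6517


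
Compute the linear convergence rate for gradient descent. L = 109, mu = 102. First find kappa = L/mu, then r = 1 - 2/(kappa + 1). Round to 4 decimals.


Step 1: Compute the condition number.
kappa = L/mu = 109/102 = 1.0686
Step 2: Compute the convergence rate.
r = 1 - 2/(kappa + 1) = 1 - 2*mu/(L + mu) = (L - mu)/(L + mu) = 7/211 = 0.0332


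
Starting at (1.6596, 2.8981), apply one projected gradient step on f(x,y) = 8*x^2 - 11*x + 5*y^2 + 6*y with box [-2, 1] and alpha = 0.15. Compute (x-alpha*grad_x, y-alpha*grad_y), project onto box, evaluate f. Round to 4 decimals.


Step 1: Compute gradient at (1.6596, 2.8981).
grad_x = 2*8*1.6596 - 11 = 15.5536
grad_y = 2*5*2.8981 + 6 = 34.981
Step 2: Gradient step.
x_raw = 1.6596 - 0.15*15.5536 = -0.6734
y_raw = 2.8981 - 0.15*34.981 = -2.3491
Step 3: Project onto [-2, 1].
x_proj = clip(-0.6734) = -0.6734
y_proj = clip(-2.3491) = -2.0
Step 4: Evaluate f.
f(-0.6734, -2.0) = 19.036


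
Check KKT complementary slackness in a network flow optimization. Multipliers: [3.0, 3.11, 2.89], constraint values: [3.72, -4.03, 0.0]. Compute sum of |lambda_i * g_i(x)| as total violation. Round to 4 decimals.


KKT complementary slackness check:
lambda_1 * g_1 = 3.0 * 3.72 = 11.16
lambda_2 * g_2 = 3.11 * -4.03 = -12.5333
lambda_3 * g_3 = 2.89 * 0.0 = 0.0
Total violation = 11.16 + 12.5333 + 0.0 = 23.6933


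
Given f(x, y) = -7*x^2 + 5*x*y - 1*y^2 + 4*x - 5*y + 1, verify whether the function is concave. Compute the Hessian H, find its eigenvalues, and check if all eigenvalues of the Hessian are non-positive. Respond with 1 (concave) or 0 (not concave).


The Hessian of f(x,y) = -7*x^2 + 5*x*y - 1*y^2 + 4*x - 5*y + 1 is:
H = [[-14, 5], [5, -2]]
Trace = -14 - 2 = -16
Determinant = -14*-2 - (5)^2 = 3
Discriminant = (-16)^2 - 4*3 = 244.0
Eigenvalues: lambda_1 = -15.8102, lambda_2 = -0.1898
The function is concave.

1


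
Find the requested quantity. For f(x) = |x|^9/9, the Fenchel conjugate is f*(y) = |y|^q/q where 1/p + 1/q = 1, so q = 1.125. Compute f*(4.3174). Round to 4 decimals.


The conjugate exponent q satisfies 1/p + 1/q = 1.
p = 9, so q = 9/(9 - 1) = 1.125
|y|^q = 4.3174^1.125 = 5.1835
f*(4.3174) = 5.1835 / 1.125 = 4.6076


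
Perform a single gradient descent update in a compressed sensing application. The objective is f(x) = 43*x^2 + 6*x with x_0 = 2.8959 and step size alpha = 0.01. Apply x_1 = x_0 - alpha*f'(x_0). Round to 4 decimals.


We compute the gradient at x_0 and apply the update.
f'(x) = 86*x + 6
f'(2.8959) = 86*2.8959 + 6 = 255.0474
x_1 = 2.8959 - 0.01*255.0474 = 0.3454


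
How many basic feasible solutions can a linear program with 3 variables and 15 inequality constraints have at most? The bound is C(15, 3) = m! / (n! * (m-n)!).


Each vertex corresponds to some choice of n active constraints out of m, so the number of vertices is at most C(m, n) = m! / (n!(m-n)!).
m = 15, n = 3
Numerator: 15 * 14 * 13
Denominator: 3! = 6
C(15, 3) = 455


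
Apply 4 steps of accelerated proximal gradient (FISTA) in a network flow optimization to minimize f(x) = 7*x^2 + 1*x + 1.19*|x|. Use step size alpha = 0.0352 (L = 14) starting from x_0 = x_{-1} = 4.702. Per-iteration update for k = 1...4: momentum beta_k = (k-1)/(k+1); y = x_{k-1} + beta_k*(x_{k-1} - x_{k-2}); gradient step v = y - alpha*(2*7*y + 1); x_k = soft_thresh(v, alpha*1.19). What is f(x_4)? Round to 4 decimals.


FISTA on f(x) = 7*x^2 + 1*x + 1.19*|x|
L = 14, alpha = 0.0352
Iteration 1: beta = 0.0, y = 4.702 + 0.0*(4.702 - 4.702) = 4.702
  grad(y) = 66.828, v = y - alpha*grad = 2.3497
  prox(v) = soft_thresh(2.3497, 0.0419) = 2.3078
Iteration 2: beta = 0.3333, y = 2.3078 + 0.3333*(2.3078 - 4.702) = 1.5097
  grad(y) = 22.1356, v = y - alpha*grad = 0.7305
  prox(v) = soft_thresh(0.7305, 0.0419) = 0.6886
Iteration 3: beta = 0.5, y = 0.6886 + 0.5*(0.6886 - 2.3078) = -0.1209
  grad(y) = -0.6932, v = y - alpha*grad = -0.0965
  prox(v) = soft_thresh(-0.0965, 0.0419) = -0.0547
Iteration 4: beta = 0.6, y = -0.0547 + 0.6*(-0.0547 - 0.6886) = -0.5006
  grad(y) = -6.0087, v = y - alpha*grad = -0.2891
  prox(v) = soft_thresh(-0.2891, 0.0419) = -0.2472
f(x_4) = 7*(-0.2472)^2 + 1*(-0.2472) + 1.19*|-0.2472| = 0.4748


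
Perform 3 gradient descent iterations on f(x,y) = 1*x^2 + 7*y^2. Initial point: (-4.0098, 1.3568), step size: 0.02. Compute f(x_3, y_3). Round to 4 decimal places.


Gradient descent on f(x,y) = 1*x^2 + 7*y^2.
Starting point: (-4.0098, 1.3568), alpha = 0.02
Step 1: grad_x = 2*1*-4.0098 = -8.0196, grad_y = 2*7*1.3568 = 18.9952
  x_1 = -4.0098 - 0.02*-8.0196 = -3.8494
  y_1 = 1.3568 - 0.02*18.9952 = 0.9769
Step 2: grad_x = 2*1*-3.8494 = -7.6988, grad_y = 2*7*0.9769 = 13.6765
  x_2 = -3.8494 - 0.02*-7.6988 = -3.6954
  y_2 = 0.9769 - 0.02*13.6765 = 0.7034
Step 3: grad_x = 2*1*-3.6954 = -7.3909, grad_y = 2*7*0.7034 = 9.8471
  x_3 = -3.6954 - 0.02*-7.3909 = -3.5476
  y_3 = 0.7034 - 0.02*9.8471 = 0.5064
f(-3.5476, 0.5064) = 1*(-3.5476)^2 + 7*0.5064^2 = 14.3808


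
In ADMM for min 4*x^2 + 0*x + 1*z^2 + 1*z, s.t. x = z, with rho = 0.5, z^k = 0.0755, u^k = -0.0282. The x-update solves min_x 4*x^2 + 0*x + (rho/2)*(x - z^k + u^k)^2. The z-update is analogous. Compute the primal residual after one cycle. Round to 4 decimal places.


ADMM iteration with rho = 0.5, z^k = 0.0755, u^k = -0.0282
Step 1: x-update.
Minimize 4*x^2 + 0*x + (0.5/2)*(x - 0.0755 - 0.0282)^2
FOC: (2*4 + 0.5)*x = 0 + 0.5*(0.0755 + 0.0282)
x^{k+1} = 0.0061
Step 2: z-update.
Minimize 1*z^2 + 1*z + (0.5/2)*(0.0061 - z - 0.0282)^2
FOC: (2*1 + 0.5)*z = -1 + 0.5*(0.0061 - 0.0282)
z^{k+1} = -0.4044
Step 3: u-update.
u^{k+1} = -0.0282 + 0.0061 + 0.4044 = 0.3823
Step 4: Primal residual = |0.0061 + 0.4044| = 0.4105


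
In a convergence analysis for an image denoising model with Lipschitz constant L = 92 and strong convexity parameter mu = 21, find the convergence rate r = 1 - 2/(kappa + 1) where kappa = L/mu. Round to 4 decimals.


Step 1: Compute the condition number.
kappa = L/mu = 92/21 = 4.381
Step 2: Compute the convergence rate.
r = 1 - 2/(kappa + 1) = 1 - 2*mu/(L + mu) = (L - mu)/(L + mu) = 71/113 = 0.6283


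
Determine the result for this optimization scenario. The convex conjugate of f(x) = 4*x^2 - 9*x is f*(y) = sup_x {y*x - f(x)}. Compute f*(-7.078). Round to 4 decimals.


f*(y) = sup_x {y*x - a*x^2 - b*x} = sup_x {(y-b)*x - a*x^2}
FOC: (y - b) - 2a*x = 0 => x* = (y - b)/(2a)
x* = (-7.078 + 9)/(2*4) = 0.2403
f*(-7.078) = (y-b)^2/(4a) = (-7.078 + 9)^2/(4*4)
= 3.6941/16 = 0.2309


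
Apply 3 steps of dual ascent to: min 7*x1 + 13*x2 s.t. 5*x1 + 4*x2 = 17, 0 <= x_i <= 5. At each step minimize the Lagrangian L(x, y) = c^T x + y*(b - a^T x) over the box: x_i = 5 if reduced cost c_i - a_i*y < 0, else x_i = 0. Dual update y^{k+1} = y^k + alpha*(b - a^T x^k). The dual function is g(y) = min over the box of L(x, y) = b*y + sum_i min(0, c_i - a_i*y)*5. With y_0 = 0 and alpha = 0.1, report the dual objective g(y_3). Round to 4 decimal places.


Dual ascent for LP: min 7*x1 + 13*x2, 5*x1 + 4*x2 = 17, 0 <= x_i <= 5
Step 1: y^k = 0.0, reduced costs: (7.0, 13.0)
  x^k = (0.0, 0.0), subgradient = b - a^T x = 17.0
  y^{k+1} = 0.0 + 0.1*17.0 = 1.7
Step 2: y^k = 1.7, reduced costs: (-1.5, 6.2)
  x^k = (5.0, 0.0), subgradient = b - a^T x = -8.0
  y^{k+1} = 1.7 + 0.1*-8.0 = 0.9
Step 3: y^k = 0.9, reduced costs: (2.5, 9.4)
  x^k = (0.0, 0.0), subgradient = b - a^T x = 17.0
  y^{k+1} = 0.9 + 0.1*17.0 = 2.6
Dual objective at y_3 = 2.6: reduced costs (-6.0, 2.6), box minimizer x = (5.0, 0.0)
g(y_3) = b*y + (c1 - a1*y)*x1 + (c2 - a2*y)*x2 = 17*2.6 + (-6.0)*5.0 + 2.6*0.0 = 44.2 - 30.0 + 0.0 = 14.2


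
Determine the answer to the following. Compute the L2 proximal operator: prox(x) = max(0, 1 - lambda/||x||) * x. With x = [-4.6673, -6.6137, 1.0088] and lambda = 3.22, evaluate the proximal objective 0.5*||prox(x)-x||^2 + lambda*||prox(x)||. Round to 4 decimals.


Step 1: Compute ||x||.
||x|| = 8.1574
Step 2: Compute scaling factor.
scale = max(0, 1 - 3.22/8.1574) = 0.6053
Step 3: prox(x) = [-2.8249, -4.003, 0.6106]
||prox(x)|| = 4.9374
Step 4: Proximal objective.
0.5*||prox-x||^2 = 5.1842
lambda*||prox|| = 15.8984
Total = 21.0825


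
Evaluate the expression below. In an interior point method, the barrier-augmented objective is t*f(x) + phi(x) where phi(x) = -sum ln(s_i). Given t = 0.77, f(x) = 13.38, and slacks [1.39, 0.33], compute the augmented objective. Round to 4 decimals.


Step 1: Compute log-barrier.
ln values: [0.3293, -1.1087]
phi = -(0.3293 - 1.1087) = 0.7794
Step 2: Compute augmented objective.
t*f(x) = 0.77*13.38 = 10.3026
Total = 10.3026 + 0.7794 = 11.082


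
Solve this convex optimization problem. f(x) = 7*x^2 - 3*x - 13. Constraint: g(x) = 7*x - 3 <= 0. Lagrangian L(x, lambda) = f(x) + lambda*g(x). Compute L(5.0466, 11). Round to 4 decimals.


Step 1: Evaluate f(x).
f(5.0466) = 7*5.0466^2 - 3*5.0466 - 13 = 150.1374
Step 2: Evaluate g(x).
g(5.0466) = 7*5.0466 - 3 = 32.3262
Step 3: Compute Lagrangian.
L = 150.1374 + 11*32.3262 = 505.7256


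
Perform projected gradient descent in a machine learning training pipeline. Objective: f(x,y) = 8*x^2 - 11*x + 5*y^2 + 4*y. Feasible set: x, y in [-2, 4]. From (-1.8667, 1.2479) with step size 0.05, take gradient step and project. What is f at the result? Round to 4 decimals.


Step 1: Compute gradient at (-1.8667, 1.2479).
grad_x = 2*8*-1.8667 - 11 = -40.8672
grad_y = 2*5*1.2479 + 4 = 16.479
Step 2: Gradient step.
x_raw = -1.8667 - 0.05*-40.8672 = 0.1767
y_raw = 1.2479 - 0.05*16.479 = 0.424
Step 3: Project onto [-2, 4].
x_proj = clip(0.1767) = 0.1767
y_proj = clip(0.424) = 0.424
Step 4: Evaluate f.
f(0.1767, 0.424) = 0.9009


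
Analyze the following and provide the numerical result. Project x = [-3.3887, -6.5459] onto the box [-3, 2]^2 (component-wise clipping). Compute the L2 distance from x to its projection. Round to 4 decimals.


Project each component onto [-3, 2].
clip(-3.3887) = -3.0, clip(-6.5459) = -3.0
Projection = [-3.0, -3.0]
Squared diffs: [0.1511, 12.5734]
Distance = sqrt(12.7245) = 3.5671


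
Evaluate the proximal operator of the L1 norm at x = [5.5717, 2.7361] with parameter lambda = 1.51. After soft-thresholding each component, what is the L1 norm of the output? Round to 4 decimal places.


Soft-thresholding with lambda = 1.51:
prox(5.5717) = sign(5.5717)*max(|5.5717| - 1.51, 0) = 4.0617
prox(2.7361) = sign(2.7361)*max(|2.7361| - 1.51, 0) = 1.2261
prox(x) = [4.0617, 1.2261]
||prox(x)||_1 = 4.0617 + 1.2261 = 5.2878


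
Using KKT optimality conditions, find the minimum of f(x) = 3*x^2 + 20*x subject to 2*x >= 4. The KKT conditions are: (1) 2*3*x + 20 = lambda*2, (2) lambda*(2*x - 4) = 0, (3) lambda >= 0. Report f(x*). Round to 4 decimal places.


Step 1: Try lambda = 0 (constraint inactive).
x_unc = -20/(2*3) = -3.3333
Check: 2*-3.3333 = -6.6666 < 4 -- violated!
Step 2: Constraint must be active: 2*x = 4
x* = 4/2 = 2.0
lambda = (2*3*2.0 + 20)/2 = 16.0
Step 3: Compute optimal value.
f(x*) = 3*2.0^2 + 20*2.0 = 52.0


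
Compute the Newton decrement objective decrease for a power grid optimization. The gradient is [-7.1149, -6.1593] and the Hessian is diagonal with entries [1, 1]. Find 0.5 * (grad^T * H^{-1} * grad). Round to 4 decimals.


Step 1: H is diagonal, so H^(-1) * g = [-7.1149, -6.1593].
Step 2: g^T H^(-1) g = sum_i g_i^2 / H_ii
  = (-7.1149)^2/1 + (-6.1593)^2/1
  = 50.6218 + 37.937 = 88.5588
Step 3: Objective decrease = 0.5 * g^T H^(-1) g = 44.2794


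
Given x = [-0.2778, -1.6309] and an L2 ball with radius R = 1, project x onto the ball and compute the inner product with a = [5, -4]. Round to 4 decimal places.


Step 1: Compute ||x|| (intermediates to 6 decimals).
||x|| = sqrt((-0.2778)^2 + (-1.6309)^2) = 1.65439
Step 2: Project.
Since ||x|| > R, scale = R/||x|| = 1/1.65439 = 0.604452, proj(x) = scale * x
proj(x) = [-0.167917, -0.985801]
Step 3: Dot product.
a^T * proj(x) = 5*(-0.167917) - 4*(-0.985801) = 3.1036


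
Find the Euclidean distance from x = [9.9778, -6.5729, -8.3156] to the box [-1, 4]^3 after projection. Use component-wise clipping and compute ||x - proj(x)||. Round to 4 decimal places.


Project each component onto [-1, 4].
clip(9.9778) = 4.0, clip(-6.5729) = -1.0, clip(-8.3156) = -1.0
Projection = [4.0, -1.0, -1.0]
Squared diffs: [35.7341, 31.0572, 53.518]
Distance = sqrt(120.3093) = 10.9686


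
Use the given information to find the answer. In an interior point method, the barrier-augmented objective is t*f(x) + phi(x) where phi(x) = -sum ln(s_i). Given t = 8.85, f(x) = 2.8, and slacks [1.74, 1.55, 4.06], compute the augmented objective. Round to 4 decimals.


Step 1: Compute log-barrier.
ln values: [0.5539, 0.4383, 1.4012]
phi = -(0.5539 + 0.4383 + 1.4012) = -2.3933
Step 2: Compute augmented objective.
t*f(x) = 8.85*2.8 = 24.78
Total = 24.78 - 2.3933 = 22.3867


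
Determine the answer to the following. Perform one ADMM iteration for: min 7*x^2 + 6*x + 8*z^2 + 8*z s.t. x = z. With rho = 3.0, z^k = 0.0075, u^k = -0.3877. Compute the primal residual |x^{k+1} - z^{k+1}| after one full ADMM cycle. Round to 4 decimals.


ADMM iteration with rho = 3.0, z^k = 0.0075, u^k = -0.3877
Step 1: x-update.
Minimize 7*x^2 + 6*x + (3.0/2)*(x - 0.0075 - 0.3877)^2
FOC: (2*7 + 3.0)*x = -6 + 3.0*(0.0075 + 0.3877)
x^{k+1} = -0.2832
Step 2: z-update.
Minimize 8*z^2 + 8*z + (3.0/2)*(-0.2832 - z - 0.3877)^2
FOC: (2*8 + 3.0)*z = -8 + 3.0*(-0.2832 - 0.3877)
z^{k+1} = -0.527
Step 3: u-update.
u^{k+1} = -0.3877 - 0.2832 + 0.527 = -0.1439
Step 4: Primal residual = |-0.2832 + 0.527| = 0.2438


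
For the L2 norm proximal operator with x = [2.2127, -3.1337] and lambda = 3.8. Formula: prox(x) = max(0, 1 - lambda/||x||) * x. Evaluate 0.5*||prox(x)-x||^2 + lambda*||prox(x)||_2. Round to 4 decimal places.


Step 1: Compute ||x||.
||x|| = 3.8362
Step 2: Compute scaling factor.
scale = max(0, 1 - 3.8/3.8362) = 0.0094
Step 3: prox(x) = [0.0209, -0.0295]
||prox(x)|| = 0.0362
Step 4: Proximal objective.
0.5*||prox-x||^2 = 7.22
lambda*||prox|| = 0.1376
Total = 7.3574


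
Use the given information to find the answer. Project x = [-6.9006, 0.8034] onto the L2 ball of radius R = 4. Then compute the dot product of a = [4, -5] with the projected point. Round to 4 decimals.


Step 1: Compute ||x|| (intermediates to 6 decimals).
||x|| = sqrt((-6.9006)^2 + 0.8034^2) = 6.94721
Step 2: Project.
Since ||x|| > R, scale = R/||x|| = 4/6.94721 = 0.575771, proj(x) = scale * x
proj(x) = [-3.973165, 0.462574]
Step 3: Dot product.
a^T * proj(x) = 4*(-3.973165) - 5*0.462574 = -18.2055


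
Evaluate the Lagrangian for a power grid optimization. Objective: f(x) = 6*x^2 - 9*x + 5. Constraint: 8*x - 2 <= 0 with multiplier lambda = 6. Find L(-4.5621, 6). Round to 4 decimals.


Step 1: Evaluate f(x).
f(-4.5621) = 6*(-4.5621)^2 - 9*(-4.5621) + 5 = 170.9354
Step 2: Evaluate g(x).
g(-4.5621) = 8*-4.5621 - 2 = -38.4968
Step 3: Compute Lagrangian.
L = 170.9354 + 6*-38.4968 = -60.0454


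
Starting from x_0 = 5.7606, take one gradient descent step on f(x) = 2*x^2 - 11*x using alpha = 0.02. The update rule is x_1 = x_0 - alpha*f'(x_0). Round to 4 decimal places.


We compute the gradient at x_0 and apply the update.
f'(x) = 4*x - 11
f'(5.7606) = 4*5.7606 - 11 = 12.0424
x_1 = 5.7606 - 0.02*12.0424 = 5.5198


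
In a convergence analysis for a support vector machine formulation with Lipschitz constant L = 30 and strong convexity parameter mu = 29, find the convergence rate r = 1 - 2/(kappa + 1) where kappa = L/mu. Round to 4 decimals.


Step 1: Compute the condition number.
kappa = L/mu = 30/29 = 1.0345
Step 2: Compute the convergence rate.
r = 1 - 2/(kappa + 1) = 1 - 2*mu/(L + mu) = (L - mu)/(L + mu) = 1/59 = 0.0169


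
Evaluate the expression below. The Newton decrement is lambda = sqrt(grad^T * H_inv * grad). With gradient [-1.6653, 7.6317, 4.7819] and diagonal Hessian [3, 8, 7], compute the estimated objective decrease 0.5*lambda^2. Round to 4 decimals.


Step 1: H is diagonal, so H^(-1) * g = [-0.5551, 0.954, 0.6831].
Step 2: g^T H^(-1) g = sum_i g_i^2 / H_ii
  = (-1.6653)^2/3 + (7.6317)^2/8 + (4.7819)^2/7
  = 0.9244 + 7.2804 + 3.2667 = 11.4714
Step 3: Objective decrease = 0.5 * g^T H^(-1) g = 5.7357


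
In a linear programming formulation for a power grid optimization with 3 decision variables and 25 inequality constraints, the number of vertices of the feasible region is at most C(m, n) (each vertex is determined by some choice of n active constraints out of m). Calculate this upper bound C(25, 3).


Each vertex corresponds to some choice of n active constraints out of m, so the number of vertices is at most C(m, n) = m! / (n!(m-n)!).
m = 25, n = 3
Numerator: 25 * 24 * 23
Denominator: 3! = 6
C(25, 3) = 2300


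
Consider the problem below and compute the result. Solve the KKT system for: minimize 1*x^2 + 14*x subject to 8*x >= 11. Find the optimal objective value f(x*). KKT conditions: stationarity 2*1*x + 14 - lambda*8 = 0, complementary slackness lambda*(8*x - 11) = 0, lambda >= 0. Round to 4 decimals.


Step 1: Try lambda = 0 (constraint inactive).
x_unc = -14/(2*1) = -7.0
Check: 8*-7.0 = -56.0 < 11 -- violated!
Step 2: Constraint must be active: 8*x = 11
x* = 11/8 = 1.375
lambda = (2*1*1.375 + 14)/8 = 2.0938
Step 3: Compute optimal value.
f(x*) = 1*1.375^2 + 14*1.375 = 21.1406


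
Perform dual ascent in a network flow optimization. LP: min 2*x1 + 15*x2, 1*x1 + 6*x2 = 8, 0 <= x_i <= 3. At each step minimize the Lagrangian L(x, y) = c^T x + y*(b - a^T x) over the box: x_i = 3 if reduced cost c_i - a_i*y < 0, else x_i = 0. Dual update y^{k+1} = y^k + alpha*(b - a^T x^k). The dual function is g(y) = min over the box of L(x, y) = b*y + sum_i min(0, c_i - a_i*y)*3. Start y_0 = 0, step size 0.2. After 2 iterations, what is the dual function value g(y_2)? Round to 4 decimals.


Dual ascent for LP: min 2*x1 + 15*x2, 1*x1 + 6*x2 = 8, 0 <= x_i <= 3
Step 1: y^k = 0.0, reduced costs: (2.0, 15.0)
  x^k = (0.0, 0.0), subgradient = b - a^T x = 8.0
  y^{k+1} = 0.0 + 0.2*8.0 = 1.6
Step 2: y^k = 1.6, reduced costs: (0.4, 5.4)
  x^k = (0.0, 0.0), subgradient = b - a^T x = 8.0
  y^{k+1} = 1.6 + 0.2*8.0 = 3.2
Dual objective at y_2 = 3.2: reduced costs (-1.2, -4.2), box minimizer x = (3.0, 3.0)
g(y_2) = b*y + (c1 - a1*y)*x1 + (c2 - a2*y)*x2 = 8*3.2 + (-1.2)*3.0 + (-4.2)*3.0 = 25.6 - 3.6 - 12.6 = 9.4


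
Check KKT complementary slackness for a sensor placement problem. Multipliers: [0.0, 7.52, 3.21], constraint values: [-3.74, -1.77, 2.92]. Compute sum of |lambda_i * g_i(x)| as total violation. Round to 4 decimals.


KKT complementary slackness check:
lambda_1 * g_1 = 0.0 * -3.74 = -0.0
lambda_2 * g_2 = 7.52 * -1.77 = -13.3104
lambda_3 * g_3 = 3.21 * 2.92 = 9.3732
Total violation = 0.0 + 13.3104 + 9.3732 = 22.6836


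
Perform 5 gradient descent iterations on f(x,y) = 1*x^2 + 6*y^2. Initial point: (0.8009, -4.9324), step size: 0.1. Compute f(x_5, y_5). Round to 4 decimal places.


Gradient descent on f(x,y) = 1*x^2 + 6*y^2.
Starting point: (0.8009, -4.9324), alpha = 0.1
Step 1: grad_x = 2*1*0.8009 = 1.6018, grad_y = 2*6*-4.9324 = -59.1888
  x_1 = 0.8009 - 0.1*1.6018 = 0.6407
  y_1 = -4.9324 - 0.1*-59.1888 = 0.9865
Step 2: grad_x = 2*1*0.6407 = 1.2814, grad_y = 2*6*0.9865 = 11.8378
  x_2 = 0.6407 - 0.1*1.2814 = 0.5126
  y_2 = 0.9865 - 0.1*11.8378 = -0.1973
Step 3: grad_x = 2*1*0.5126 = 1.0252, grad_y = 2*6*-0.1973 = -2.3676
  x_3 = 0.5126 - 0.1*1.0252 = 0.4101
  y_3 = -0.1973 - 0.1*-2.3676 = 0.0395
Step 4: grad_x = 2*1*0.4101 = 0.8201, grad_y = 2*6*0.0395 = 0.4735
  x_4 = 0.4101 - 0.1*0.8201 = 0.328
  y_4 = 0.0395 - 0.1*0.4735 = -0.0079
Step 5: grad_x = 2*1*0.328 = 0.6561, grad_y = 2*6*-0.0079 = -0.0947
  x_5 = 0.328 - 0.1*0.6561 = 0.2624
  y_5 = -0.0079 - 0.1*-0.0947 = 0.0016
f(0.2624, 0.0016) = 1*0.2624^2 + 6*0.0016^2 = 0.0689


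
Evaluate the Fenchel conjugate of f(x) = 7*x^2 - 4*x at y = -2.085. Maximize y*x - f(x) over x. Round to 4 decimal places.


f*(y) = sup_x {y*x - a*x^2 - b*x} = sup_x {(y-b)*x - a*x^2}
FOC: (y - b) - 2a*x = 0 => x* = (y - b)/(2a)
x* = (-2.085 + 4)/(2*7) = 0.1368
f*(-2.085) = (y-b)^2/(4a) = (-2.085 + 4)^2/(4*7)
= 3.6672/28 = 0.131


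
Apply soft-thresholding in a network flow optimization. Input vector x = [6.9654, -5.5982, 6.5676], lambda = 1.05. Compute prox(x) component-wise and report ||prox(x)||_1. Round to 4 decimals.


Soft-thresholding with lambda = 1.05:
prox(6.9654) = sign(6.9654)*max(|6.9654| - 1.05, 0) = 5.9154
prox(-5.5982) = sign(-5.5982)*max(|-5.5982| - 1.05, 0) = -4.5482
prox(6.5676) = sign(6.5676)*max(|6.5676| - 1.05, 0) = 5.5176
prox(x) = [5.9154, -4.5482, 5.5176]
||prox(x)||_1 = 5.9154 + 4.5482 + 5.5176 = 15.9812


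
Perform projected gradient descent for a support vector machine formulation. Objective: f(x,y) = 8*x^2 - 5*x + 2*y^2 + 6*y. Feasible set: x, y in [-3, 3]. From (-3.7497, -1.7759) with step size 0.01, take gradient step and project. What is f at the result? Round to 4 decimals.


Step 1: Compute gradient at (-3.7497, -1.7759).
grad_x = 2*8*-3.7497 - 5 = -64.9952
grad_y = 2*2*-1.7759 + 6 = -1.1036
Step 2: Gradient step.
x_raw = -3.7497 - 0.01*-64.9952 = -3.0997
y_raw = -1.7759 - 0.01*-1.1036 = -1.7649
Step 3: Project onto [-3, 3].
x_proj = clip(-3.0997) = -3.0
y_proj = clip(-1.7649) = -1.7649
Step 4: Evaluate f.
f(-3.0, -1.7649) = 82.6403


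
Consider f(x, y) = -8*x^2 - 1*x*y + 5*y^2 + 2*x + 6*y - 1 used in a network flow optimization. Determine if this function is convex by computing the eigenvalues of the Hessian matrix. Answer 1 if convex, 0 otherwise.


The Hessian of f(x,y) = -8*x^2 - 1*x*y + 5*y^2 + 2*x + 6*y - 1 is:
H = [[-16, -1], [-1, 10]]
Trace = -16 + 10 = -6
Determinant = -16*10 - (-1)^2 = -161
Discriminant = (-6)^2 - 4*-161 = 680.0
Eigenvalues: lambda_1 = -16.0384, lambda_2 = 10.0384
The function is not convex.

0


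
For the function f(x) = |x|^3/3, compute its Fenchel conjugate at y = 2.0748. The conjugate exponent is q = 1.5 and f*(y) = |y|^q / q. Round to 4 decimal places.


The conjugate exponent q satisfies 1/p + 1/q = 1.
p = 3, so q = 3/(3 - 1) = 1.5
|y|^q = 2.0748^1.5 = 2.9886
f*(2.0748) = 2.9886 / 1.5 = 1.9924


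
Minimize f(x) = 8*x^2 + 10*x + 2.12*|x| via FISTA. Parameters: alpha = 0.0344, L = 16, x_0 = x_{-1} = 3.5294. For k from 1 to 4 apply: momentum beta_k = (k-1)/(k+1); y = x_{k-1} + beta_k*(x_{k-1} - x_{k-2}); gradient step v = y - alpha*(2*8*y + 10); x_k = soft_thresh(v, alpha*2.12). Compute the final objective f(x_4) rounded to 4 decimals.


FISTA on f(x) = 8*x^2 + 10*x + 2.12*|x|
L = 16, alpha = 0.0344
Iteration 1: beta = 0.0, y = 3.5294 + 0.0*(3.5294 - 3.5294) = 3.5294
  grad(y) = 66.4704, v = y - alpha*grad = 1.2428
  prox(v) = soft_thresh(1.2428, 0.0729) = 1.1699
Iteration 2: beta = 0.3333, y = 1.1699 + 0.3333*(1.1699 - 3.5294) = 0.3834
  grad(y) = 16.1342, v = y - alpha*grad = -0.1716
  prox(v) = soft_thresh(-0.1716, 0.0729) = -0.0987
Iteration 3: beta = 0.5, y = -0.0987 + 0.5*(-0.0987 - 1.1699) = -0.733
  grad(y) = -1.728, v = y - alpha*grad = -0.6736
  prox(v) = soft_thresh(-0.6736, 0.0729) = -0.6006
Iteration 4: beta = 0.6, y = -0.6006 + 0.6*(-0.6006 + 0.0987) = -0.9018
  grad(y) = -4.4285, v = y - alpha*grad = -0.7494
  prox(v) = soft_thresh(-0.7494, 0.0729) = -0.6765
f(x_4) = 8*(-0.6765)^2 + 10*(-0.6765) + 2.12*|-0.6765| = -1.6696
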